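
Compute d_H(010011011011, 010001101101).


XOR: 000010110110
Count of 1s: 5

5


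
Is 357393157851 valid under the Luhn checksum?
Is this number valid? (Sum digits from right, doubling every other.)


Luhn sum = 53
53 mod 10 = 3

Invalid (Luhn sum mod 10 = 3)


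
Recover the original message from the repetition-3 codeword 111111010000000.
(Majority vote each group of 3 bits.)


Groups: 111, 111, 010, 000, 000
Majority votes: 11000

11000


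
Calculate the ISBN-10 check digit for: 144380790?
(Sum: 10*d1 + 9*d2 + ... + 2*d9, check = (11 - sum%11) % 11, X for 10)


Weighted sum: 202
202 mod 11 = 4

Check digit: 7


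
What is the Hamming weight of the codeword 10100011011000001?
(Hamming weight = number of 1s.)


Counting 1s in 10100011011000001

7


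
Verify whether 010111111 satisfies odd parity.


Number of 1s: 7

Yes, parity is correct (7 ones)


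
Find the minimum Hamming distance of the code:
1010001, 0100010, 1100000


Comparing all pairs, minimum distance: 2
Can detect 1 errors, correct 0 errors

2


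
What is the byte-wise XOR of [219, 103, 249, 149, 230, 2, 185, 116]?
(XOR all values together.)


XOR chain: 219 ^ 103 ^ 249 ^ 149 ^ 230 ^ 2 ^ 185 ^ 116 = 249

249


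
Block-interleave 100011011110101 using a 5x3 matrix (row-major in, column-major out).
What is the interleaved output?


Matrix:
  100
  011
  011
  110
  101
Read columns: 100110111001101

100110111001101


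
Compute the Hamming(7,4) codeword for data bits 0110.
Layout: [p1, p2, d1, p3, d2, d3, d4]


Parity bits: p1=1, p2=1, p3=0

1100110


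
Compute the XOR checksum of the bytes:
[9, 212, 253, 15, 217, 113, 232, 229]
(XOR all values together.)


XOR chain: 9 ^ 212 ^ 253 ^ 15 ^ 217 ^ 113 ^ 232 ^ 229 = 138

138


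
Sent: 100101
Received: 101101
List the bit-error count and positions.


XOR: 001000

1 error(s) at position(s): 2


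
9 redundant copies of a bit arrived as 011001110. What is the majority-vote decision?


Ones: 5 out of 9
Threshold: 5

1 (5/9 voted 1)


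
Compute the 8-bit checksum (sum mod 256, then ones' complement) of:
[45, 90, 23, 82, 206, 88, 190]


Sum = 724 mod 256 = 212
Complement = 43

43


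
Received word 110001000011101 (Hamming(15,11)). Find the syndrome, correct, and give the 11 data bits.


Syndrome = 0: no error detected

Data: 00100011101 (no errors)


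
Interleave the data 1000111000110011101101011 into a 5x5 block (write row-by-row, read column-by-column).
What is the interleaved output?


Matrix:
  10001
  11000
  11001
  11011
  01011
Read columns: 1111001111000000001110111

1111001111000000001110111


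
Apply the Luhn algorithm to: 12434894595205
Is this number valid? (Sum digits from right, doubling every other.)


Luhn sum = 62
62 mod 10 = 2

Invalid (Luhn sum mod 10 = 2)


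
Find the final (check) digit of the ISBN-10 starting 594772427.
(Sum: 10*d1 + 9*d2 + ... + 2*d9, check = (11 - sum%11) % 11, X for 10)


Weighted sum: 300
300 mod 11 = 3

Check digit: 8


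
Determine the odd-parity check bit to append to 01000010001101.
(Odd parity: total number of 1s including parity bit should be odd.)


Number of 1s in data: 5
Parity bit: 0

0


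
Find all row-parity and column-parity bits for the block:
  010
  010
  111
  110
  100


Row parities: 11101
Column parities: 101

Row P: 11101, Col P: 101, Corner: 0


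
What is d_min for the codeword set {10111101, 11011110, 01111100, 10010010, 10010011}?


Comparing all pairs, minimum distance: 1
Can detect 0 errors, correct 0 errors

1


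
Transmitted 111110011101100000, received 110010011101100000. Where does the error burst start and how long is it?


XOR: 001100000000000000

Burst at position 2, length 2


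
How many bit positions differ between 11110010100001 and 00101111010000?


XOR: 11011101110001
Count of 1s: 9

9


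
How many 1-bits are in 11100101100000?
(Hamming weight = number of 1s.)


Counting 1s in 11100101100000

6


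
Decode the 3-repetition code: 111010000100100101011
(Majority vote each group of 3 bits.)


Groups: 111, 010, 000, 100, 100, 101, 011
Majority votes: 1000011

1000011


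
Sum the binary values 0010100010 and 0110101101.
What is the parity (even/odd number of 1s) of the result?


0010100010 = 162
0110101101 = 429
Sum = 591 = 1001001111
1s count = 6

even parity (6 ones in 1001001111)


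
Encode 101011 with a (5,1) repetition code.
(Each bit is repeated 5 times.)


Each bit -> 5 copies

111110000011111000001111111111


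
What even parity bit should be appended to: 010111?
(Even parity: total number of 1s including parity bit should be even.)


Number of 1s in data: 4
Parity bit: 0

0


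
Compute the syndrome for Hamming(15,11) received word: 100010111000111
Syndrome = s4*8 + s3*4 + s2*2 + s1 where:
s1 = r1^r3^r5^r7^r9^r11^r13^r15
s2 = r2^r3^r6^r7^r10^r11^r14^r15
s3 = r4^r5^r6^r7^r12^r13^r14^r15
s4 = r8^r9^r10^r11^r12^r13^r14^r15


s1=0, s2=1, s3=1, s4=1

Syndrome = 14 (error at position 14)


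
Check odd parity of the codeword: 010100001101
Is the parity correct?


Number of 1s: 5

Yes, parity is correct (5 ones)


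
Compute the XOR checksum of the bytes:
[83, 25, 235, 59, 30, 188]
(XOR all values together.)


XOR chain: 83 ^ 25 ^ 235 ^ 59 ^ 30 ^ 188 = 56

56


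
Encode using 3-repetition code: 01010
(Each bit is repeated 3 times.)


Each bit -> 3 copies

000111000111000


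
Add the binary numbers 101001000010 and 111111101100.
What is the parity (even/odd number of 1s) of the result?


101001000010 = 2626
111111101100 = 4076
Sum = 6702 = 1101000101110
1s count = 7

odd parity (7 ones in 1101000101110)


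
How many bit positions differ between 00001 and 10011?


XOR: 10010
Count of 1s: 2

2


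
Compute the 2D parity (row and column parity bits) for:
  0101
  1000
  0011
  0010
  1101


Row parities: 01011
Column parities: 0001

Row P: 01011, Col P: 0001, Corner: 1


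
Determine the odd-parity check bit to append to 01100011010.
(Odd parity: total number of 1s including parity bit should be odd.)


Number of 1s in data: 5
Parity bit: 0

0


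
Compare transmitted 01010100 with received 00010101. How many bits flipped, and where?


XOR: 01000001

2 error(s) at position(s): 1, 7


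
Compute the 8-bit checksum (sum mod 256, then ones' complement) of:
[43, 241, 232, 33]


Sum = 549 mod 256 = 37
Complement = 218

218


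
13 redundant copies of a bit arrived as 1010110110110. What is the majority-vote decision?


Ones: 8 out of 13
Threshold: 7

1 (8/13 voted 1)


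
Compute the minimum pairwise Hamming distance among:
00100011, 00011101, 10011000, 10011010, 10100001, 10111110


Comparing all pairs, minimum distance: 1
Can detect 0 errors, correct 0 errors

1


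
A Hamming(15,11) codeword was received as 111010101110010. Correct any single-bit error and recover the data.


Syndrome = 4: error at position 4

Data: 11011110010 (corrected bit 4)


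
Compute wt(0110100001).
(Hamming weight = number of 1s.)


Counting 1s in 0110100001

4


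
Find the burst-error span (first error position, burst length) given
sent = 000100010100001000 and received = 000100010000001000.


XOR: 000000000100000000

Burst at position 9, length 1


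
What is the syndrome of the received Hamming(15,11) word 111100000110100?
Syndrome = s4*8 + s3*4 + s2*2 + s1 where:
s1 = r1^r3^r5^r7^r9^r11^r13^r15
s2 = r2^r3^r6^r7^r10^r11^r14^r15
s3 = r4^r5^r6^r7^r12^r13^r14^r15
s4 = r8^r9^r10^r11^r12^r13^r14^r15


s1=0, s2=0, s3=0, s4=1

Syndrome = 8 (error at position 8)


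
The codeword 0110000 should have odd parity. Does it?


Number of 1s: 2

No, parity error (2 ones)


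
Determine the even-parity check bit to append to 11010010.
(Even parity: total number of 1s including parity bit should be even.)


Number of 1s in data: 4
Parity bit: 0

0


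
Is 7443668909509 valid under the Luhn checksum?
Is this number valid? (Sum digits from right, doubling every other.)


Luhn sum = 74
74 mod 10 = 4

Invalid (Luhn sum mod 10 = 4)


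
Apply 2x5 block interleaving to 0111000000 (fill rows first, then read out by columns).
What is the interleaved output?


Matrix:
  01110
  00000
Read columns: 0010101000

0010101000


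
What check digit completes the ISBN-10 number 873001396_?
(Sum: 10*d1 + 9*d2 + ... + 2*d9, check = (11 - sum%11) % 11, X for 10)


Weighted sum: 223
223 mod 11 = 3

Check digit: 8


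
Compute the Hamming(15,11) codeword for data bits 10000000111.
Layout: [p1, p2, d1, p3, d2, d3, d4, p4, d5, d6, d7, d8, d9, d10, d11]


Parity bits: p1=1, p2=1, p3=1, p4=1

111100010000111


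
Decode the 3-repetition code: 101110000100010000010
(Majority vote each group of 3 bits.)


Groups: 101, 110, 000, 100, 010, 000, 010
Majority votes: 1100000

1100000


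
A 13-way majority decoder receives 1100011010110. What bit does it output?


Ones: 7 out of 13
Threshold: 7

1 (7/13 voted 1)


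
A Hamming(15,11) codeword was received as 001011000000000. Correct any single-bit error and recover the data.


Syndrome = 0: no error detected

Data: 11100000000 (no errors)


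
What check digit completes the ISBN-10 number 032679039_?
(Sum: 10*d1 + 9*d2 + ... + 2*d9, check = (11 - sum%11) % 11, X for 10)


Weighted sum: 199
199 mod 11 = 1

Check digit: X


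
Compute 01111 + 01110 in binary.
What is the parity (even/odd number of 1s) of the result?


01111 = 15
01110 = 14
Sum = 29 = 11101
1s count = 4

even parity (4 ones in 11101)


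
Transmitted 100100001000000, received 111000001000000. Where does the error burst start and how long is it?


XOR: 011100000000000

Burst at position 1, length 3


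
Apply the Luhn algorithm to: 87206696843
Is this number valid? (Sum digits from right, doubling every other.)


Luhn sum = 55
55 mod 10 = 5

Invalid (Luhn sum mod 10 = 5)


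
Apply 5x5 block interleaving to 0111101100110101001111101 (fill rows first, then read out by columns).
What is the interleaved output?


Matrix:
  01111
  01100
  11010
  10011
  11101
Read columns: 0011111101110011011010011

0011111101110011011010011


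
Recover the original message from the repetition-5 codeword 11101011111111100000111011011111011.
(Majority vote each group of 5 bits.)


Groups: 11101, 01111, 11111, 00000, 11101, 10111, 11011
Majority votes: 1110111

1110111


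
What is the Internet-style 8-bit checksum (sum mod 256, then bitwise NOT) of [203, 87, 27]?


Sum = 317 mod 256 = 61
Complement = 194

194


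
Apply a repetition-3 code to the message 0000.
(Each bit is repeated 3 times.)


Each bit -> 3 copies

000000000000


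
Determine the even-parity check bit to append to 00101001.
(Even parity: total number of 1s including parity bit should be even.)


Number of 1s in data: 3
Parity bit: 1

1


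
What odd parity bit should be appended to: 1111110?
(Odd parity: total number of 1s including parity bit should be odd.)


Number of 1s in data: 6
Parity bit: 1

1


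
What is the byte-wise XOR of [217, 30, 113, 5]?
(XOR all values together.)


XOR chain: 217 ^ 30 ^ 113 ^ 5 = 179

179


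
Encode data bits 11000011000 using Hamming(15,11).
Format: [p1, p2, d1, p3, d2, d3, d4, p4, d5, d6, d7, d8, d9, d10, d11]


Parity bits: p1=1, p2=0, p3=0, p4=0

101010000011000


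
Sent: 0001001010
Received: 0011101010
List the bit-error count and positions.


XOR: 0010100000

2 error(s) at position(s): 2, 4


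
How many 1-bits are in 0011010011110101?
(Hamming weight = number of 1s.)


Counting 1s in 0011010011110101

9


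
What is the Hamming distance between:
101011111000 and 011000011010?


XOR: 110011100010
Count of 1s: 6

6


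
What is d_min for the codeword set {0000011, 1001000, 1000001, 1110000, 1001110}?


Comparing all pairs, minimum distance: 2
Can detect 1 errors, correct 0 errors

2


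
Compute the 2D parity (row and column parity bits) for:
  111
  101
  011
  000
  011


Row parities: 10000
Column parities: 010

Row P: 10000, Col P: 010, Corner: 1


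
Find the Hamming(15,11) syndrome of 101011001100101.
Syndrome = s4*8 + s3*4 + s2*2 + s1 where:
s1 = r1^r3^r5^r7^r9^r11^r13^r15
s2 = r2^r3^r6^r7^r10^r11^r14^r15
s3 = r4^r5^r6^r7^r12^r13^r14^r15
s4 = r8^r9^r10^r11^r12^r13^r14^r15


s1=0, s2=0, s3=0, s4=0

Syndrome = 0 (no error)


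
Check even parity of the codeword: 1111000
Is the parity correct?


Number of 1s: 4

Yes, parity is correct (4 ones)


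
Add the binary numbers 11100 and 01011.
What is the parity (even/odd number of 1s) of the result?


11100 = 28
01011 = 11
Sum = 39 = 100111
1s count = 4

even parity (4 ones in 100111)


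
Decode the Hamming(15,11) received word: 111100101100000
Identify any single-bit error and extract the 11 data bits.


Syndrome = 0: no error detected

Data: 10011100000 (no errors)


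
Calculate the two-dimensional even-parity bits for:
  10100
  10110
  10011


Row parities: 011
Column parities: 10001

Row P: 011, Col P: 10001, Corner: 0


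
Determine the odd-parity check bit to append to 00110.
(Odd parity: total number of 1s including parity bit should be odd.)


Number of 1s in data: 2
Parity bit: 1

1


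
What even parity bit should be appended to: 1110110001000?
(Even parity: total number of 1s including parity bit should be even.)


Number of 1s in data: 6
Parity bit: 0

0


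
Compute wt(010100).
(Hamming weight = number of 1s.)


Counting 1s in 010100

2


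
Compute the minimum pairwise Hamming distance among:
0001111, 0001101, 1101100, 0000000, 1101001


Comparing all pairs, minimum distance: 1
Can detect 0 errors, correct 0 errors

1


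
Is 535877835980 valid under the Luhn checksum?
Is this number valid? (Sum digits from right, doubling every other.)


Luhn sum = 52
52 mod 10 = 2

Invalid (Luhn sum mod 10 = 2)


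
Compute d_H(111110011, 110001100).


XOR: 001111111
Count of 1s: 7

7


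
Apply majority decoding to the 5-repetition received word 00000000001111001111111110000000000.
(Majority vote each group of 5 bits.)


Groups: 00000, 00000, 11110, 01111, 11111, 00000, 00000
Majority votes: 0011100

0011100


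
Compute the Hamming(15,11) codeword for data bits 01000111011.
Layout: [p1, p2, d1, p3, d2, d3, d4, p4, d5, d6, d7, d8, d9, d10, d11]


Parity bits: p1=1, p2=0, p3=0, p4=1

100010010111011


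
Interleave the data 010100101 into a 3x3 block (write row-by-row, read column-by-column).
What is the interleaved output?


Matrix:
  010
  100
  101
Read columns: 011100001

011100001


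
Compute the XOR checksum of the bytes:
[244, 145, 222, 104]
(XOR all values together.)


XOR chain: 244 ^ 145 ^ 222 ^ 104 = 211

211


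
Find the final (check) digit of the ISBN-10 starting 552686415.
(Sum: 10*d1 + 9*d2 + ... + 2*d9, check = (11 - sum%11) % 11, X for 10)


Weighted sum: 260
260 mod 11 = 7

Check digit: 4


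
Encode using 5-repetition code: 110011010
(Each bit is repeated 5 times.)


Each bit -> 5 copies

111111111100000000001111111111000001111100000


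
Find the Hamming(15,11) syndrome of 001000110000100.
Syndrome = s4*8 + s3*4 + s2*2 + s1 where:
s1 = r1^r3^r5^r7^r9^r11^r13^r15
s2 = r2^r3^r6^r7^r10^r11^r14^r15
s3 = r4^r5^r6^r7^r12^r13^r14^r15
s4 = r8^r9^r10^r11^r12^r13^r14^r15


s1=1, s2=0, s3=0, s4=0

Syndrome = 1 (error at position 1)


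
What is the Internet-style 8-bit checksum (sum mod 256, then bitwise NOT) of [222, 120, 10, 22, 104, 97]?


Sum = 575 mod 256 = 63
Complement = 192

192


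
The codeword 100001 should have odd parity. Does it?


Number of 1s: 2

No, parity error (2 ones)


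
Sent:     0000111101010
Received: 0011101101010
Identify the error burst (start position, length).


XOR: 0011010000000

Burst at position 2, length 4


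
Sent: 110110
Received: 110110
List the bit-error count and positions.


XOR: 000000

0 errors (received matches sent)


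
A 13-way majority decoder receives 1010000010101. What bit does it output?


Ones: 5 out of 13
Threshold: 7

0 (5/13 voted 1)


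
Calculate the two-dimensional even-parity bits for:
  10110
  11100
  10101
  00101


Row parities: 1110
Column parities: 11010

Row P: 1110, Col P: 11010, Corner: 1


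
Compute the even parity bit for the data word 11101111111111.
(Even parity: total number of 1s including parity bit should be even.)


Number of 1s in data: 13
Parity bit: 1

1


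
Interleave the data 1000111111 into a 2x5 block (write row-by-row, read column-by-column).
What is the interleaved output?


Matrix:
  10001
  11111
Read columns: 1101010111

1101010111


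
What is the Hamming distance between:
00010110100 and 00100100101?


XOR: 00110010001
Count of 1s: 4

4


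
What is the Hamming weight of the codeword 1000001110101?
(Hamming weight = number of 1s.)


Counting 1s in 1000001110101

6


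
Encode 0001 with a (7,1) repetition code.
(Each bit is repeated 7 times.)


Each bit -> 7 copies

0000000000000000000001111111


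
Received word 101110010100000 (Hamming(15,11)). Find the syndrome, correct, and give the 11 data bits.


Syndrome = 1: error at position 1

Data: 11000100000 (corrected bit 1)


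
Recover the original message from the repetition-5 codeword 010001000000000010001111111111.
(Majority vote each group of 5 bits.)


Groups: 01000, 10000, 00000, 01000, 11111, 11111
Majority votes: 000011

000011


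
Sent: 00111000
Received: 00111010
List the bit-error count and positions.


XOR: 00000010

1 error(s) at position(s): 6


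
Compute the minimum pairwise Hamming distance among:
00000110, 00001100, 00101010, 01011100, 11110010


Comparing all pairs, minimum distance: 2
Can detect 1 errors, correct 0 errors

2


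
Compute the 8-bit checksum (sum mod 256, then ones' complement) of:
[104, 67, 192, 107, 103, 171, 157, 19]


Sum = 920 mod 256 = 152
Complement = 103

103


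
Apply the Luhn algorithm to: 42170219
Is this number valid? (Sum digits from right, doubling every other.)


Luhn sum = 32
32 mod 10 = 2

Invalid (Luhn sum mod 10 = 2)


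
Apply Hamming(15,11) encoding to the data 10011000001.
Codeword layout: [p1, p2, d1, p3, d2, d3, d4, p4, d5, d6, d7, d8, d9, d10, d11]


Parity bits: p1=0, p2=1, p3=0, p4=0

011000101000001


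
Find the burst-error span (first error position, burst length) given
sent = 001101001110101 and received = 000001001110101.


XOR: 001100000000000

Burst at position 2, length 2


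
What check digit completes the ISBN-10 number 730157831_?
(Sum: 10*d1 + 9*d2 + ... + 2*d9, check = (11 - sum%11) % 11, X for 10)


Weighted sum: 212
212 mod 11 = 3

Check digit: 8


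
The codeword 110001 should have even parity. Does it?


Number of 1s: 3

No, parity error (3 ones)


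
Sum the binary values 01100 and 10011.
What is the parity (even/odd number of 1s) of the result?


01100 = 12
10011 = 19
Sum = 31 = 11111
1s count = 5

odd parity (5 ones in 11111)


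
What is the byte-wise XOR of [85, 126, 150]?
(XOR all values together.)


XOR chain: 85 ^ 126 ^ 150 = 189

189


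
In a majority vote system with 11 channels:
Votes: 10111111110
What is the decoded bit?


Ones: 9 out of 11
Threshold: 6

1 (9/11 voted 1)


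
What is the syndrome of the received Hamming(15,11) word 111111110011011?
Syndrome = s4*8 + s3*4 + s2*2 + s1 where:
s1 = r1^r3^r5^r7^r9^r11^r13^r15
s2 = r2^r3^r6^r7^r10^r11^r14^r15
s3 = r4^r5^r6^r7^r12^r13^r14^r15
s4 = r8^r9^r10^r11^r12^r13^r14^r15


s1=0, s2=1, s3=1, s4=1

Syndrome = 14 (error at position 14)


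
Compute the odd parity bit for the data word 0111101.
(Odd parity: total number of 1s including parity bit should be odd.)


Number of 1s in data: 5
Parity bit: 0

0


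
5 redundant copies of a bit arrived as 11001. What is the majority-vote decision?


Ones: 3 out of 5
Threshold: 3

1 (3/5 voted 1)


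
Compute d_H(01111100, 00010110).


XOR: 01101010
Count of 1s: 4

4


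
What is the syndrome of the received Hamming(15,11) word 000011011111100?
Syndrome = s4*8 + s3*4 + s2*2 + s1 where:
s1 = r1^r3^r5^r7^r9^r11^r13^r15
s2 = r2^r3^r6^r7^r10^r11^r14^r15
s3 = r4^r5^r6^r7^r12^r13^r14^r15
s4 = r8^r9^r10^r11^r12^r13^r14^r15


s1=0, s2=1, s3=0, s4=0

Syndrome = 2 (error at position 2)


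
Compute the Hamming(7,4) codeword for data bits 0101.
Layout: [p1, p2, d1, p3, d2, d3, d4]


Parity bits: p1=0, p2=1, p3=0

0100101


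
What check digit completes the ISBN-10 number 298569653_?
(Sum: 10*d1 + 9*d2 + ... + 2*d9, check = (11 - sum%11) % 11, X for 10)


Weighted sum: 326
326 mod 11 = 7

Check digit: 4


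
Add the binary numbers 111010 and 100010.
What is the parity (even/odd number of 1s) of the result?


111010 = 58
100010 = 34
Sum = 92 = 1011100
1s count = 4

even parity (4 ones in 1011100)


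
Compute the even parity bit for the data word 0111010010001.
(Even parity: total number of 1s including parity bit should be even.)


Number of 1s in data: 6
Parity bit: 0

0


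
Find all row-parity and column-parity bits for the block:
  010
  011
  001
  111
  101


Row parities: 10110
Column parities: 010

Row P: 10110, Col P: 010, Corner: 1


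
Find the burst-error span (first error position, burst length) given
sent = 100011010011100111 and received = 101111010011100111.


XOR: 001100000000000000

Burst at position 2, length 2


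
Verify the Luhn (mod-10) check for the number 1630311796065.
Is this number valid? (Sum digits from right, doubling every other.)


Luhn sum = 38
38 mod 10 = 8

Invalid (Luhn sum mod 10 = 8)


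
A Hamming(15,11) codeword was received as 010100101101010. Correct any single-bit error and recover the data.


Syndrome = 0: no error detected

Data: 00011101010 (no errors)


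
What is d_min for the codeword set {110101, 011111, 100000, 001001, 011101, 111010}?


Comparing all pairs, minimum distance: 1
Can detect 0 errors, correct 0 errors

1


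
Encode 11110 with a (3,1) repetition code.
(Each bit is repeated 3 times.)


Each bit -> 3 copies

111111111111000


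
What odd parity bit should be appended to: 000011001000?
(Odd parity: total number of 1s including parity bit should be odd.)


Number of 1s in data: 3
Parity bit: 0

0


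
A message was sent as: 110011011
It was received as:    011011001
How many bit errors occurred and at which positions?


XOR: 101000010

3 error(s) at position(s): 0, 2, 7


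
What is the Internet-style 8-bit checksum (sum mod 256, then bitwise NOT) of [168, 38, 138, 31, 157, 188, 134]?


Sum = 854 mod 256 = 86
Complement = 169

169


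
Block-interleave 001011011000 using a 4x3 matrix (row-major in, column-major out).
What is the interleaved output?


Matrix:
  001
  011
  011
  000
Read columns: 000001101110

000001101110


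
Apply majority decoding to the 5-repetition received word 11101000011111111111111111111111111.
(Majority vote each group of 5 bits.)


Groups: 11101, 00001, 11111, 11111, 11111, 11111, 11111
Majority votes: 1011111

1011111


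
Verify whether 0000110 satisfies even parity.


Number of 1s: 2

Yes, parity is correct (2 ones)


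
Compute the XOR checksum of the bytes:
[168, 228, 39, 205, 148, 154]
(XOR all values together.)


XOR chain: 168 ^ 228 ^ 39 ^ 205 ^ 148 ^ 154 = 168

168


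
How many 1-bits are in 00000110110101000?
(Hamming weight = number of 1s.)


Counting 1s in 00000110110101000

6


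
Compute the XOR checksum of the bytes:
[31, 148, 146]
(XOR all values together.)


XOR chain: 31 ^ 148 ^ 146 = 25

25


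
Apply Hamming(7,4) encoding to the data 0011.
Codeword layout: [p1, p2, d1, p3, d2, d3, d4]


Parity bits: p1=1, p2=0, p3=0

1000011


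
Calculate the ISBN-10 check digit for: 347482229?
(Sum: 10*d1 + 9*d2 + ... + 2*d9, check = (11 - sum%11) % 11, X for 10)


Weighted sum: 240
240 mod 11 = 9

Check digit: 2


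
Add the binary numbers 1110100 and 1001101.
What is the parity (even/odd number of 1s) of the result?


1110100 = 116
1001101 = 77
Sum = 193 = 11000001
1s count = 3

odd parity (3 ones in 11000001)


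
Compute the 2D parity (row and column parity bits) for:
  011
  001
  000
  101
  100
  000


Row parities: 010010
Column parities: 011

Row P: 010010, Col P: 011, Corner: 0


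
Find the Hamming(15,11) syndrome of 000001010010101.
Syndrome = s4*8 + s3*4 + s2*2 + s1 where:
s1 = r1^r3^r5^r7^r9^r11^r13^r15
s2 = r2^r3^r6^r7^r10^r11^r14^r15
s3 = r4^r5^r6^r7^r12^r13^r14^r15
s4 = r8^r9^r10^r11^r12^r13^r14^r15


s1=1, s2=1, s3=1, s4=0

Syndrome = 7 (error at position 7)


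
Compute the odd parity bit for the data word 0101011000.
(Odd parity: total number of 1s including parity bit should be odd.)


Number of 1s in data: 4
Parity bit: 1

1


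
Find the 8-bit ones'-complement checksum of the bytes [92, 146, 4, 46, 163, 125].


Sum = 576 mod 256 = 64
Complement = 191

191


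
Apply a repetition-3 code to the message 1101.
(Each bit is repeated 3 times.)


Each bit -> 3 copies

111111000111


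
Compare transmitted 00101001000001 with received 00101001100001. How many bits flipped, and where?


XOR: 00000000100000

1 error(s) at position(s): 8


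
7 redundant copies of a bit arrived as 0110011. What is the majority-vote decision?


Ones: 4 out of 7
Threshold: 4

1 (4/7 voted 1)


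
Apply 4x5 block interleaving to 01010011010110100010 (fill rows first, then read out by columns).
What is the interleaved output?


Matrix:
  01010
  01101
  01101
  00010
Read columns: 00001110011010010110

00001110011010010110


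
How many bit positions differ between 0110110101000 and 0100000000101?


XOR: 0010110101101
Count of 1s: 7

7


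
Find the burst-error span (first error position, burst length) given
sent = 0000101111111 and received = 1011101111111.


XOR: 1011000000000

Burst at position 0, length 4


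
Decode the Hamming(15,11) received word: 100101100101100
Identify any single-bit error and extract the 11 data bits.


Syndrome = 15: error at position 15

Data: 00110101101 (corrected bit 15)


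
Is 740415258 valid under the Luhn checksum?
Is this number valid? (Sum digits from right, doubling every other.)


Luhn sum = 36
36 mod 10 = 6

Invalid (Luhn sum mod 10 = 6)


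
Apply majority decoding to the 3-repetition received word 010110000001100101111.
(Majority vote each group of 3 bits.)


Groups: 010, 110, 000, 001, 100, 101, 111
Majority votes: 0100011

0100011


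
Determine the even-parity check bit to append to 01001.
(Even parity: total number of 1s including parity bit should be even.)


Number of 1s in data: 2
Parity bit: 0

0


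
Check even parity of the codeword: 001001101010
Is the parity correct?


Number of 1s: 5

No, parity error (5 ones)


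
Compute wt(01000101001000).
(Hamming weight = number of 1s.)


Counting 1s in 01000101001000

4


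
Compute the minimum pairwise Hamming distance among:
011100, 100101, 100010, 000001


Comparing all pairs, minimum distance: 2
Can detect 1 errors, correct 0 errors

2


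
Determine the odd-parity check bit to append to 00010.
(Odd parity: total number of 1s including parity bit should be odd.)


Number of 1s in data: 1
Parity bit: 0

0


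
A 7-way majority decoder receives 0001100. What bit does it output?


Ones: 2 out of 7
Threshold: 4

0 (2/7 voted 1)


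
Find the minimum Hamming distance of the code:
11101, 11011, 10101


Comparing all pairs, minimum distance: 1
Can detect 0 errors, correct 0 errors

1


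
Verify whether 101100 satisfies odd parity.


Number of 1s: 3

Yes, parity is correct (3 ones)


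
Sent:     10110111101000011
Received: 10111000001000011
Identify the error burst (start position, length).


XOR: 00001111100000000

Burst at position 4, length 5


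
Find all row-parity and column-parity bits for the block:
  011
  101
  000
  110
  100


Row parities: 00001
Column parities: 100

Row P: 00001, Col P: 100, Corner: 1


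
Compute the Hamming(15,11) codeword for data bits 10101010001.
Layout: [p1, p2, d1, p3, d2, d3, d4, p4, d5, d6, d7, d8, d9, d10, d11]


Parity bits: p1=0, p2=0, p3=0, p4=1

001001011010001


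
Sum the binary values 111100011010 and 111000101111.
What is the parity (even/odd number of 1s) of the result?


111100011010 = 3866
111000101111 = 3631
Sum = 7497 = 1110101001001
1s count = 7

odd parity (7 ones in 1110101001001)


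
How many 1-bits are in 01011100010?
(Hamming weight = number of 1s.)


Counting 1s in 01011100010

5


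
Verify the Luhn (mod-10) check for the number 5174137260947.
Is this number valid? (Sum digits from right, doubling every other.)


Luhn sum = 70
70 mod 10 = 0

Valid (Luhn sum mod 10 = 0)


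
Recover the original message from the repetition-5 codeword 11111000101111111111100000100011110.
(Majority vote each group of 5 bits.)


Groups: 11111, 00010, 11111, 11111, 10000, 01000, 11110
Majority votes: 1011001

1011001


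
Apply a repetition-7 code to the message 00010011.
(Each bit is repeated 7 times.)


Each bit -> 7 copies

00000000000000000000011111110000000000000011111111111111


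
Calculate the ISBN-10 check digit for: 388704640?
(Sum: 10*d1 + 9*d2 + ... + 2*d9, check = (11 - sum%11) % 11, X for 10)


Weighted sum: 271
271 mod 11 = 7

Check digit: 4


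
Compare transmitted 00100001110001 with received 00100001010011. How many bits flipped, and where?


XOR: 00000000100010

2 error(s) at position(s): 8, 12


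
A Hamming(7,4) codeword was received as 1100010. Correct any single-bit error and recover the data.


Syndrome = 5: error at position 5

Data: 0110 (corrected bit 5)


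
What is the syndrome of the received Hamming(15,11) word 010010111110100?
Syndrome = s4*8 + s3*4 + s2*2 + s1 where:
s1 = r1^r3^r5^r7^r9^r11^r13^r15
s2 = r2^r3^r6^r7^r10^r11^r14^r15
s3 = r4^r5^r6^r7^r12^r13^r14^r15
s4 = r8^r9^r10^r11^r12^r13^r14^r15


s1=1, s2=0, s3=1, s4=1

Syndrome = 13 (error at position 13)


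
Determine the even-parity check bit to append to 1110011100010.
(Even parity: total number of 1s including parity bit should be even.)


Number of 1s in data: 7
Parity bit: 1

1


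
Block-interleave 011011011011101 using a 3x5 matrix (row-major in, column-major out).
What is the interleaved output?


Matrix:
  01101
  10110
  11101
Read columns: 011101111010101

011101111010101


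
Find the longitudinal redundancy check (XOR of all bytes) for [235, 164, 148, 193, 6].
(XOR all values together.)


XOR chain: 235 ^ 164 ^ 148 ^ 193 ^ 6 = 28

28


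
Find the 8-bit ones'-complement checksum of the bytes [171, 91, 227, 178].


Sum = 667 mod 256 = 155
Complement = 100

100


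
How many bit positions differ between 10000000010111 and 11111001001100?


XOR: 01111001011011
Count of 1s: 9

9


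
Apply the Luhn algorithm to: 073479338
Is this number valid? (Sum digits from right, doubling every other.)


Luhn sum = 49
49 mod 10 = 9

Invalid (Luhn sum mod 10 = 9)


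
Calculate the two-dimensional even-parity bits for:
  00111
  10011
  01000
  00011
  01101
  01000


Row parities: 111011
Column parities: 11010

Row P: 111011, Col P: 11010, Corner: 1


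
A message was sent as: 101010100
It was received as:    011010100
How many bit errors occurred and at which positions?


XOR: 110000000

2 error(s) at position(s): 0, 1


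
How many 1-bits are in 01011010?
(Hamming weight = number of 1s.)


Counting 1s in 01011010

4


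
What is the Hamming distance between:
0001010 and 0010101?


XOR: 0011111
Count of 1s: 5

5


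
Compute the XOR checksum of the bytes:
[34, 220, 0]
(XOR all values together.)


XOR chain: 34 ^ 220 ^ 0 = 254

254


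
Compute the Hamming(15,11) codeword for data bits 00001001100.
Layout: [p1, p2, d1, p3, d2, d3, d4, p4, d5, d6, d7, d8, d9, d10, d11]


Parity bits: p1=0, p2=0, p3=0, p4=1

000000011001100


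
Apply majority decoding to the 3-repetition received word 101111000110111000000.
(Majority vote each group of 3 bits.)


Groups: 101, 111, 000, 110, 111, 000, 000
Majority votes: 1101100

1101100


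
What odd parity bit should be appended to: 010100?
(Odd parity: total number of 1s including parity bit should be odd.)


Number of 1s in data: 2
Parity bit: 1

1


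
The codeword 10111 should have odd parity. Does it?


Number of 1s: 4

No, parity error (4 ones)


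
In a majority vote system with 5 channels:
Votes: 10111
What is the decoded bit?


Ones: 4 out of 5
Threshold: 3

1 (4/5 voted 1)


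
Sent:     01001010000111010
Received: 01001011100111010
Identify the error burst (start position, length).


XOR: 00000001100000000

Burst at position 7, length 2


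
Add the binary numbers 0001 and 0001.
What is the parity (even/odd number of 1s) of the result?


0001 = 1
0001 = 1
Sum = 2 = 10
1s count = 1

odd parity (1 ones in 10)


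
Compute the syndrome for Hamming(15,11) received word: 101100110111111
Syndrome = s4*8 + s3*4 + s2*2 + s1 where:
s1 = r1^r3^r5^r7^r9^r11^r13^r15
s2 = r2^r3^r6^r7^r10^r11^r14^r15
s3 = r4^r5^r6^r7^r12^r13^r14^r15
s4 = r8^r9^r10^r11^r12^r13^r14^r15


s1=0, s2=0, s3=0, s4=1

Syndrome = 8 (error at position 8)


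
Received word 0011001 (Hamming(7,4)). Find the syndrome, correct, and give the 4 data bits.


Syndrome = 0: no error detected

Data: 1001 (no errors)


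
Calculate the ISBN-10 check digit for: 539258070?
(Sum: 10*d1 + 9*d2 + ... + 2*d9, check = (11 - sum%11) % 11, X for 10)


Weighted sum: 254
254 mod 11 = 1

Check digit: X


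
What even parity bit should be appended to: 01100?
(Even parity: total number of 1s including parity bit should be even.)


Number of 1s in data: 2
Parity bit: 0

0


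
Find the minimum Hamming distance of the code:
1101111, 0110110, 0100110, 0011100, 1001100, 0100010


Comparing all pairs, minimum distance: 1
Can detect 0 errors, correct 0 errors

1


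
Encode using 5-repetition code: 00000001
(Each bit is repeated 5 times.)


Each bit -> 5 copies

0000000000000000000000000000000000011111


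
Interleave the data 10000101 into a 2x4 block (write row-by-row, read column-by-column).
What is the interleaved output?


Matrix:
  1000
  0101
Read columns: 10010001

10010001


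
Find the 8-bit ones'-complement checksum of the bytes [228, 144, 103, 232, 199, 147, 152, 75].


Sum = 1280 mod 256 = 0
Complement = 255

255


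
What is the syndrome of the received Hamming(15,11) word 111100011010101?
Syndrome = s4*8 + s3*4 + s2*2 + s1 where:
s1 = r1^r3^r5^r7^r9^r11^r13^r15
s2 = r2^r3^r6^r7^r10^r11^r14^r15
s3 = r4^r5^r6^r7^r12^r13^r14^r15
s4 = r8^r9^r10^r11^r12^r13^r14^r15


s1=0, s2=0, s3=1, s4=1

Syndrome = 12 (error at position 12)


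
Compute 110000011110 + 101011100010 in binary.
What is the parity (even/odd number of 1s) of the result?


110000011110 = 3102
101011100010 = 2786
Sum = 5888 = 1011100000000
1s count = 4

even parity (4 ones in 1011100000000)


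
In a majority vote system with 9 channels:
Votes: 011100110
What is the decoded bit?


Ones: 5 out of 9
Threshold: 5

1 (5/9 voted 1)


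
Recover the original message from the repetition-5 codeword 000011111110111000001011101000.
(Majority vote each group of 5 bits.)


Groups: 00001, 11111, 10111, 00000, 10111, 01000
Majority votes: 011010

011010


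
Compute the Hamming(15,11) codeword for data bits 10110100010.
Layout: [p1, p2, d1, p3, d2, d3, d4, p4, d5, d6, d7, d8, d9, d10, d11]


Parity bits: p1=0, p2=1, p3=1, p4=0

011101100100010


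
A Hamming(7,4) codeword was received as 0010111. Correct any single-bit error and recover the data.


Syndrome = 7: error at position 7

Data: 1110 (corrected bit 7)


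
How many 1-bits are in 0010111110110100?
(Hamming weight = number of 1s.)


Counting 1s in 0010111110110100

9


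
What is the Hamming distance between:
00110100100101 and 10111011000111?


XOR: 10001111100010
Count of 1s: 7

7


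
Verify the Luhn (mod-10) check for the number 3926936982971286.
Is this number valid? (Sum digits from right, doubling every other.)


Luhn sum = 91
91 mod 10 = 1

Invalid (Luhn sum mod 10 = 1)


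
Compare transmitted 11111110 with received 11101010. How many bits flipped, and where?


XOR: 00010100

2 error(s) at position(s): 3, 5


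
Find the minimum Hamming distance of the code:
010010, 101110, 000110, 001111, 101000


Comparing all pairs, minimum distance: 2
Can detect 1 errors, correct 0 errors

2


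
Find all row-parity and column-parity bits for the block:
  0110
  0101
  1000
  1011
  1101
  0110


Row parities: 001110
Column parities: 1011

Row P: 001110, Col P: 1011, Corner: 1


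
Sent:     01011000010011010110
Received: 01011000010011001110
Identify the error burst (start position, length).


XOR: 00000000000000011000

Burst at position 15, length 2


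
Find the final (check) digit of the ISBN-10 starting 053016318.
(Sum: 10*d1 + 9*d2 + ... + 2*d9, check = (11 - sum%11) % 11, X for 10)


Weighted sum: 136
136 mod 11 = 4

Check digit: 7


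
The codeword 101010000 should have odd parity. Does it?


Number of 1s: 3

Yes, parity is correct (3 ones)


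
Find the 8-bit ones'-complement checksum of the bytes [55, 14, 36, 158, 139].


Sum = 402 mod 256 = 146
Complement = 109

109


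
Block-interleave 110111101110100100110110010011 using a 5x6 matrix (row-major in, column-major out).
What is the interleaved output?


Matrix:
  110111
  101110
  100100
  110110
  010011
Read columns: 111101001101000111101101110001

111101001101000111101101110001


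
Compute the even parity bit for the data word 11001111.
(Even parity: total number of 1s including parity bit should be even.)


Number of 1s in data: 6
Parity bit: 0

0


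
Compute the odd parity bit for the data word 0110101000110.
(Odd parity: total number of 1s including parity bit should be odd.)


Number of 1s in data: 6
Parity bit: 1

1


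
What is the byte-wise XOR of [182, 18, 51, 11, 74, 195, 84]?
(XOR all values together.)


XOR chain: 182 ^ 18 ^ 51 ^ 11 ^ 74 ^ 195 ^ 84 = 65

65


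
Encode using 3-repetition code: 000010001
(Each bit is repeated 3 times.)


Each bit -> 3 copies

000000000000111000000000111


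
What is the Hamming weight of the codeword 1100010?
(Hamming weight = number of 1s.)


Counting 1s in 1100010

3


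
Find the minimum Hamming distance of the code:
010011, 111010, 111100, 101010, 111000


Comparing all pairs, minimum distance: 1
Can detect 0 errors, correct 0 errors

1


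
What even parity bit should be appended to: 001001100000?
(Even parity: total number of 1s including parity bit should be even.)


Number of 1s in data: 3
Parity bit: 1

1


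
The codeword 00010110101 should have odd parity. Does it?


Number of 1s: 5

Yes, parity is correct (5 ones)


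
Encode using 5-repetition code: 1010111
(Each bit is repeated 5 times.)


Each bit -> 5 copies

11111000001111100000111111111111111


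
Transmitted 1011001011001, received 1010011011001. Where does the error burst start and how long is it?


XOR: 0001010000000

Burst at position 3, length 3


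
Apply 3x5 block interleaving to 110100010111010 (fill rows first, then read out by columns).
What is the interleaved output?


Matrix:
  11010
  00101
  11010
Read columns: 101101010101010

101101010101010
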